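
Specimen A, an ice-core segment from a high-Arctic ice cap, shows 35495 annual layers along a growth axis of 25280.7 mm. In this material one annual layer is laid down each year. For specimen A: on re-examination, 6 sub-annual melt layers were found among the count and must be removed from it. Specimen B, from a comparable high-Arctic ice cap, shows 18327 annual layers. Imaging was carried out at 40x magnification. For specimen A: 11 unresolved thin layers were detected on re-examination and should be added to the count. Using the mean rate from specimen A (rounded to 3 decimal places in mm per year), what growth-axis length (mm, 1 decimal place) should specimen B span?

13048.8 mm

Specimen A: correcting the raw count gives 35495 − 6 + 11 = 35500 true annual layers.
A: Extension rate ≈ 25280.7 / 35500 = 0.712 mm per year.
For B, 0.712 mm/year × 18327 years = 13048.8 mm.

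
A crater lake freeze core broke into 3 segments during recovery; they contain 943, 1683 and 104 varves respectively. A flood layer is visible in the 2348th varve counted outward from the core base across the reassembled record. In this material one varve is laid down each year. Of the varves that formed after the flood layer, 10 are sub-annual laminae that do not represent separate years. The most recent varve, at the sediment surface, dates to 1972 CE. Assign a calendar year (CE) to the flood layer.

1600 CE

Total varves = 943 + 1683 + 104 = 2730.
Between varve 2348 and the sediment surface there are 2730 − 2348 = 382 varves.
Excluding 10 false varves: 382 − 10 = 372.
Counting back 372 years from 1972 CE places the flood layer in 1972 − 372 = 1600 CE.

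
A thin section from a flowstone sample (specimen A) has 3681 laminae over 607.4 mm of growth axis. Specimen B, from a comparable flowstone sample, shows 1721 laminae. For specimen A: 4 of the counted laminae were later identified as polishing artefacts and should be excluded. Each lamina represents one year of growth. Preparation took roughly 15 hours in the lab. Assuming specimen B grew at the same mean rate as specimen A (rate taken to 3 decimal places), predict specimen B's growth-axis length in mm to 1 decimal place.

Specimen A: correcting the raw count gives 3681 − 4 = 3677 true laminae.
A: Extension rate ≈ 607.4 / 3677 = 0.165 mm per year.
B's length ≈ 0.165 × 1721 = 284.0 mm.

284.0 mm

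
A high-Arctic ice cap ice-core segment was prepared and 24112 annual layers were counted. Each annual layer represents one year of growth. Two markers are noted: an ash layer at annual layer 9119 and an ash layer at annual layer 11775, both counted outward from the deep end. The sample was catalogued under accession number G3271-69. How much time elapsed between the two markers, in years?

2656 years

The two markers are separated by 11775 − 9119 = 2656 annual layers.
That is 2656 years at one annual layer per year.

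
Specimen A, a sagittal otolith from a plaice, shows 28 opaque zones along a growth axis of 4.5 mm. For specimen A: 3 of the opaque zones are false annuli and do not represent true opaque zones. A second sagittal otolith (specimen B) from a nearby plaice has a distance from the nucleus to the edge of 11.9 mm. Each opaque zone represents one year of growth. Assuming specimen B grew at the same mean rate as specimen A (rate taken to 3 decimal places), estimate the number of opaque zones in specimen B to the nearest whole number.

66 opaque zones

Specimen A: after corrections the count is 28 − 3 = 25 opaque zones.
A: Extension rate ≈ 4.5 / 25 = 0.180 mm per year.
Specimen B: 11.9 mm / 0.180 mm per year = 66.11 years ≈ 66 opaque zones.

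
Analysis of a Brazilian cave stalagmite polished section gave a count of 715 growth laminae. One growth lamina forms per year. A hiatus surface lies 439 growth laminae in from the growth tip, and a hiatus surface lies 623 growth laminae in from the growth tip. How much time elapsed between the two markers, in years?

184 years

The two markers are separated by 623 − 439 = 184 growth laminae.
That is 184 years at one growth lamina per year.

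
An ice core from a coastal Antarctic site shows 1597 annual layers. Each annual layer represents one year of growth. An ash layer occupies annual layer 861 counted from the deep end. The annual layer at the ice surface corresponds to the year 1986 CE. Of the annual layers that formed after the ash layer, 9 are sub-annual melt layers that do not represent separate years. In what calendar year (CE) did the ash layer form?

1597 − 861 = 736 annual layers lie beyond the ash layer toward the ice surface.
Removing the 9 false annual layers leaves 736 − 9 = 727 true annual layers beyond the ash layer.
The annual layer at the ice surface is 1986 CE, so the ash layer dates to 1986 − 727 = 1259 CE.

1259 CE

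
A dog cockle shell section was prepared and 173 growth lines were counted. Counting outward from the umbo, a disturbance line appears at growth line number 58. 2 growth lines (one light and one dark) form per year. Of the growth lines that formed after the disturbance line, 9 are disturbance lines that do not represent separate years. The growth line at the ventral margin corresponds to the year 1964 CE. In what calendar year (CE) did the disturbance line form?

1911 CE

173 − 58 = 115 growth lines lie beyond the disturbance line toward the ventral margin.
115 − 9 false = 106 true growth lines after the disturbance line.
Dividing by 2 growth lines per year: 106 / 2 = 53 years.
1964 − 53 = 1911 CE.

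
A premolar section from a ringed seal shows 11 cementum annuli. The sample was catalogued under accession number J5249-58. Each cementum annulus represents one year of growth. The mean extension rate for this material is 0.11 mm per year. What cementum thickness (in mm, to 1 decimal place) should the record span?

11 years of growth are recorded.
Predicted length = 0.11 mm/year × 11 years = 1.2 mm.

1.2 mm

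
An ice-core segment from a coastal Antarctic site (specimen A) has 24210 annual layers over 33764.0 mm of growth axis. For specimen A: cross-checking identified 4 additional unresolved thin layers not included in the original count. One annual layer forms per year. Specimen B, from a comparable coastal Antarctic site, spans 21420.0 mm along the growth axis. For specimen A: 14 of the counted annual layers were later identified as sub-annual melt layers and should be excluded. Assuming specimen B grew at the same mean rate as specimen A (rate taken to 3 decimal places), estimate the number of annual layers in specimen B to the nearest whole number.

15355 annual layers

Specimen A: after corrections the count is 24210 − 14 + 4 = 24200 annual layers.
A: Mean rate = 33764.0 mm / 24200 years ≈ 1.395 mm/year.
B spans 21420.0 / 1.395 = 15354.84 years ≈ 15355 annual layers.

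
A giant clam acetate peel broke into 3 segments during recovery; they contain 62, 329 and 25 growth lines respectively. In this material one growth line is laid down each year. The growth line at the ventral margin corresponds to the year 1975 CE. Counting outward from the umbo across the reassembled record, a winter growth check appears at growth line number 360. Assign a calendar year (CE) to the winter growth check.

1919 CE

Total growth lines = 62 + 329 + 25 = 416.
The winter growth check sits at growth line 360 from the umbo, so 416 − 360 = 56 growth lines formed after it.
1975 − 56 = 1919 CE.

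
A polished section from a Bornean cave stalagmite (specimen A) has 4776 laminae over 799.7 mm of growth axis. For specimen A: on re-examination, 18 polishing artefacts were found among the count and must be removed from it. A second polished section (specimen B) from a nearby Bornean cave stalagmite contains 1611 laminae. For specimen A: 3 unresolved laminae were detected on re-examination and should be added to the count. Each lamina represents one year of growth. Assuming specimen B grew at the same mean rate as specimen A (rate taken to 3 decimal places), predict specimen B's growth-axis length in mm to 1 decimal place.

270.6 mm

Specimen A: correcting the raw count gives 4776 − 18 + 3 = 4761 true laminae.
A: 799.7 mm over 4761 years gives 799.7 / 4761 ≈ 0.168 mm per year.
For B, 0.168 mm/year × 1611 years = 270.6 mm.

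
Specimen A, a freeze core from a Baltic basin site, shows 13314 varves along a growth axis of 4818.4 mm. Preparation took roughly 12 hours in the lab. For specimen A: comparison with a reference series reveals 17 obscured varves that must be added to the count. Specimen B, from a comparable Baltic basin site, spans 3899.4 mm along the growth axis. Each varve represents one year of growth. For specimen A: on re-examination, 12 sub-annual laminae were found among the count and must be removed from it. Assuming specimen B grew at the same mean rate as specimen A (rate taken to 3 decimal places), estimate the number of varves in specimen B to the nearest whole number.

10772 varves

Specimen A: true varve count = 13314 − 12 + 17 = 13319.
A: Extension rate ≈ 4818.4 / 13319 = 0.362 mm per year.
Specimen B: 3899.4 mm / 0.362 mm per year = 10771.82 years ≈ 10772 varves.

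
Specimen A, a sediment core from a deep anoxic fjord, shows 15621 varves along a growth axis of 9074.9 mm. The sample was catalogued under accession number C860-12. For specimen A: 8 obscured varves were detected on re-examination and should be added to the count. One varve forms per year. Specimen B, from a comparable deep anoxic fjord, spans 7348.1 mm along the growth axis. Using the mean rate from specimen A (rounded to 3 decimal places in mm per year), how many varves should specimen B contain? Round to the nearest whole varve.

Specimen A: correcting the raw count gives 15621 + 8 = 15629 true varves.
A: Mean rate = 9074.9 mm / 15629 years ≈ 0.581 mm/year.
B spans 7348.1 / 0.581 = 12647.33 years ≈ 12647 varves.

12647 varves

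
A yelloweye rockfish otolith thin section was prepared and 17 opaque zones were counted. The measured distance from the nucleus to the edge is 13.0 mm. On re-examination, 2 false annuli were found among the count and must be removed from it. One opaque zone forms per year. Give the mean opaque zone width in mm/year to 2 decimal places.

After corrections the count is 17 − 2 = 15 opaque zones.
13.0 mm over 15 years gives 13.0 / 15 ≈ 0.87 mm/year.

0.87 mm/year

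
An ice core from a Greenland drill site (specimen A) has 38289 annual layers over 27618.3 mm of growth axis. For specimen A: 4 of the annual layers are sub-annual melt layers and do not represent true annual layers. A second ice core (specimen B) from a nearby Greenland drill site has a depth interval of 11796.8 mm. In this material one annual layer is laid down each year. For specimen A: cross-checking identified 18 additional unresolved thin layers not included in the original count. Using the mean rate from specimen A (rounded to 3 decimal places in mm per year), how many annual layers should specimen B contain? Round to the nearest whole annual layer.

16362 annual layers

Specimen A: after corrections the count is 38289 − 4 + 18 = 38303 annual layers.
A: Extension rate ≈ 27618.3 / 38303 = 0.721 mm/year.
Specimen B: 11796.8 mm / 0.721 mm per year = 16361.72 years ≈ 16362 annual layers.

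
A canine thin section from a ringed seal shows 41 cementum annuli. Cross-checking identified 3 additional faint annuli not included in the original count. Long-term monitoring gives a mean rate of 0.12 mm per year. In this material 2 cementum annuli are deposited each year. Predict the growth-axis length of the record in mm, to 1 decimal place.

2.6 mm

True cementum annulus count = 41 + 3 = 44.
Dividing by 2 cementum annuli per year: 44 / 2 = 22 years.
Length ≈ 0.12 × 22 = 2.6 mm.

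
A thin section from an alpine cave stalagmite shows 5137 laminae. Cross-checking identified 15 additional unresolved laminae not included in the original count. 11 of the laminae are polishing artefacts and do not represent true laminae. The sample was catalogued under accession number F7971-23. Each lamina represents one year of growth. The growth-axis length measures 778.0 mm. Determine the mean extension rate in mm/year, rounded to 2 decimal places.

0.15 mm/year

Adjusted count: 5137 − 11 + 15 = 5141 laminae.
Mean rate = 778.0 mm / 5141 years ≈ 0.15 mm/year.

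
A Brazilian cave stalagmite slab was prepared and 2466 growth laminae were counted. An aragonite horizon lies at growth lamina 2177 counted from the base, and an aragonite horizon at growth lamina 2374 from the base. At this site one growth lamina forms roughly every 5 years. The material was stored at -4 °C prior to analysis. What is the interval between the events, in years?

Separation: 2374 − 2177 = 197 growth laminae.
197 growth laminae at 5 years each span 197 × 5 = 985 years.

985 years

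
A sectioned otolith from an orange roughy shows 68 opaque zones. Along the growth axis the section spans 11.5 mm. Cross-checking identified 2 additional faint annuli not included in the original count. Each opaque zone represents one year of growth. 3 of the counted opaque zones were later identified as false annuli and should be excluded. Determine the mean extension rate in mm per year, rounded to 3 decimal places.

After corrections the count is 68 − 3 + 2 = 67 opaque zones.
Mean rate = 11.5 mm / 67 years ≈ 0.172 mm per year.

0.172 mm per year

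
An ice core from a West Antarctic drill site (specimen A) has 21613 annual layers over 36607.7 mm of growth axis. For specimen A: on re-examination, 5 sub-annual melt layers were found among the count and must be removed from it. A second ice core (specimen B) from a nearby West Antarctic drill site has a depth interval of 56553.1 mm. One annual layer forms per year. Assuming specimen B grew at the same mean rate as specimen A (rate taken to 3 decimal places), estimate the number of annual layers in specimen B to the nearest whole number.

Specimen A: after corrections the count is 21613 − 5 = 21608 annual layers.
A: Mean rate = 36607.7 mm / 21608 years ≈ 1.694 mm per year.
Specimen B: 56553.1 mm / 1.694 mm per year = 33384.36 years ≈ 33384 annual layers.

33384 annual layers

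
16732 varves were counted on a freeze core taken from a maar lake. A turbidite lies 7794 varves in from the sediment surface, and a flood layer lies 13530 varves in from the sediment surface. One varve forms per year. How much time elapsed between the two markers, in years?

5736 years

13530 − 7794 = 5736 varves lie between the two events.
That is 5736 years at one varve per year.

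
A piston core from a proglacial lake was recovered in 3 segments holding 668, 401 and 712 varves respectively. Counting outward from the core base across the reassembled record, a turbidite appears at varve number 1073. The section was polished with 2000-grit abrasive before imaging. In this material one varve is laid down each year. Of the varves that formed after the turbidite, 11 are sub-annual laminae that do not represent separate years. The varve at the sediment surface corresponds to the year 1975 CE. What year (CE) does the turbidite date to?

1278 CE

Total varves = 668 + 401 + 712 = 1781.
The turbidite sits at varve 1073 from the core base, so 1781 − 1073 = 708 varves formed after it.
Removing the 11 false varves leaves 708 − 11 = 697 true varves beyond the turbidite.
1975 − 697 = 1278 CE.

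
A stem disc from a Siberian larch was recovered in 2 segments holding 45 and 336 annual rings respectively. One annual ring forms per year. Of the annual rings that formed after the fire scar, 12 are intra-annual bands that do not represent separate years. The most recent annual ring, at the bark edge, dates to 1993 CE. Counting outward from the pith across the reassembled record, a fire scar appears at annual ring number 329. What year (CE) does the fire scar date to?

Total annual rings = 45 + 336 = 381.
The fire scar sits at annual ring 329 from the pith, so 381 − 329 = 52 annual rings formed after it.
Excluding 12 false annual rings: 52 − 12 = 40.
Counting back 40 years from 1993 CE places the fire scar in 1993 − 40 = 1953 CE.

1953 CE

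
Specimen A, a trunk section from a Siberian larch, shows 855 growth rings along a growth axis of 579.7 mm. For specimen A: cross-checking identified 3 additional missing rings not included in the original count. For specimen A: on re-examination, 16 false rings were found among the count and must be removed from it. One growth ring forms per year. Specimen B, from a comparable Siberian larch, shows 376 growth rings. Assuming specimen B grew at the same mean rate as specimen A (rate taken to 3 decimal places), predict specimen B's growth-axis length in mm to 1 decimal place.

258.7 mm

Specimen A: true growth ring count = 855 − 16 + 3 = 842.
A: 579.7 mm over 842 years gives 579.7 / 842 ≈ 0.688 mm per year.
B's length ≈ 0.688 × 376 = 258.7 mm.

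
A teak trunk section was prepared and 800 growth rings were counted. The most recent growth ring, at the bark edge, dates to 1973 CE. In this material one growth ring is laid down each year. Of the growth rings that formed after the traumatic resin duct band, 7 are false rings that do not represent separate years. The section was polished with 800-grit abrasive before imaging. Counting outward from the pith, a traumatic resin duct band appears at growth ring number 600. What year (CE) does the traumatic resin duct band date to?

1780 CE

Between growth ring 600 and the bark edge there are 800 − 600 = 200 growth rings.
Removing the 7 false growth rings leaves 200 − 7 = 193 true growth rings beyond the traumatic resin duct band.
The growth ring at the bark edge is 1973 CE, so the traumatic resin duct band dates to 1973 − 193 = 1780 CE.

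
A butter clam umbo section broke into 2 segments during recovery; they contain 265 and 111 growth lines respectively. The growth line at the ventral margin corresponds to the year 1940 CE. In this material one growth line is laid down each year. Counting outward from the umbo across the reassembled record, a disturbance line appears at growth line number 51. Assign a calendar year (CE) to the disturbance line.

Total growth lines = 265 + 111 = 376.
Between growth line 51 and the ventral margin there are 376 − 51 = 325 growth lines.
The growth line at the ventral margin is 1940 CE, so the disturbance line dates to 1940 − 325 = 1615 CE.

1615 CE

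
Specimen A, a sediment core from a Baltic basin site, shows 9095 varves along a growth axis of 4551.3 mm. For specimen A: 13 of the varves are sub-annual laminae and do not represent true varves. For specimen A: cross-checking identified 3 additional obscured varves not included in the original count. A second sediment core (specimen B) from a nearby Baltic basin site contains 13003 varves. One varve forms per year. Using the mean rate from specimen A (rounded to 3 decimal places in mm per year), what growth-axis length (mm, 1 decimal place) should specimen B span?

Specimen A: after corrections the count is 9095 − 13 + 3 = 9085 varves.
A: Extension rate ≈ 4551.3 / 9085 = 0.501 mm/year.
Length of B = 0.501 × 13003 = 6514.5 mm.

6514.5 mm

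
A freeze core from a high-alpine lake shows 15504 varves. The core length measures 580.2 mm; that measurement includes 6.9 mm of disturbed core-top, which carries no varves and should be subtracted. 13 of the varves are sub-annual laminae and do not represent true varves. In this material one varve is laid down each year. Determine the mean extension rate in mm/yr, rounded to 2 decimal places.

Adjusted count: 15504 − 13 = 15491 varves.
Removing the 6.9 mm offcut leaves 580.2 − 6.9 = 573.3 mm.
Extension rate ≈ 573.3 / 15491 = 0.04 mm/yr.

0.04 mm/yr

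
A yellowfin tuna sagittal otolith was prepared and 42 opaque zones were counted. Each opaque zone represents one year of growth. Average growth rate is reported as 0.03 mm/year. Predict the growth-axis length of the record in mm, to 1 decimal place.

1.3 mm

The record spans 42 years at 0.03 mm per year.
42 years at 0.03 mm/year gives 0.03 × 42 = 1.3 mm.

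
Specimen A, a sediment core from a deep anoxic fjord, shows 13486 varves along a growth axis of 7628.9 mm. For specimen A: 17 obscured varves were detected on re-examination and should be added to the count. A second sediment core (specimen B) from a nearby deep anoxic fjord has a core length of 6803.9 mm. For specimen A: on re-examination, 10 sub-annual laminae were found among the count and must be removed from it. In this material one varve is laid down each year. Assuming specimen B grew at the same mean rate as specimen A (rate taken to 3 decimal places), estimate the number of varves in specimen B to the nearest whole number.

12042 varves

Specimen A: after corrections the count is 13486 − 10 + 17 = 13493 varves.
A: Extension rate ≈ 7628.9 / 13493 = 0.565 mm/year.
Specimen B: 6803.9 mm / 0.565 mm per year = 12042.30 years ≈ 12042 varves.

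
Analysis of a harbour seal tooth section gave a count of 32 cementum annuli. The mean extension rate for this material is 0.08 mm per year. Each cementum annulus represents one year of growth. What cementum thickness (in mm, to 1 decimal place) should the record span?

The record spans 32 years at 0.08 mm per year.
Predicted length = 0.08 mm/year × 32 years = 2.6 mm.

2.6 mm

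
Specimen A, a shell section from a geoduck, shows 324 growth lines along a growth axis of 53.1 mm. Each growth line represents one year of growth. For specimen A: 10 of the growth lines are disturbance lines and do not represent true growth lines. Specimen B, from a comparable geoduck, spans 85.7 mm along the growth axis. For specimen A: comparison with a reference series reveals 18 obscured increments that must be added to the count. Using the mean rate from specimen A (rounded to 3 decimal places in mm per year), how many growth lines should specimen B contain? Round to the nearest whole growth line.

536 growth lines

Specimen A: after corrections the count is 324 − 10 + 18 = 332 growth lines.
A: Mean rate = 53.1 mm / 332 years ≈ 0.160 mm per year.
For B, 85.7 / 0.160 = 535.62 years ≈ 536 growth lines.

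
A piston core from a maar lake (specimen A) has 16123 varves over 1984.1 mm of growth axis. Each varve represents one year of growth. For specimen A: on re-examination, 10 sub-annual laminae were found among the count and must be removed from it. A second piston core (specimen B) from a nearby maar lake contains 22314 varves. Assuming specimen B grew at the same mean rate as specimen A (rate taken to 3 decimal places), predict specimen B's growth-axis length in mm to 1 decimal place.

2744.6 mm

Specimen A: true varve count = 16123 − 10 = 16113.
A: Extension rate ≈ 1984.1 / 16113 = 0.123 mm/yr.
For B, 0.123 mm/year × 22314 years = 2744.6 mm.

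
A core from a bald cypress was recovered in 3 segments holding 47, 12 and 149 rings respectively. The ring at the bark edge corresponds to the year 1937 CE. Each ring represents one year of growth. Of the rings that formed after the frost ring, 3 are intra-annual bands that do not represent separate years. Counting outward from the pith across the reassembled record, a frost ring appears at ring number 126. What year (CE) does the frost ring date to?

1858 CE

Total rings = 47 + 12 + 149 = 208.
The frost ring sits at ring 126 from the pith, so 208 − 126 = 82 rings formed after it.
Excluding 3 false rings: 82 − 3 = 79.
Counting back 79 years from 1937 CE places the frost ring in 1937 − 79 = 1858 CE.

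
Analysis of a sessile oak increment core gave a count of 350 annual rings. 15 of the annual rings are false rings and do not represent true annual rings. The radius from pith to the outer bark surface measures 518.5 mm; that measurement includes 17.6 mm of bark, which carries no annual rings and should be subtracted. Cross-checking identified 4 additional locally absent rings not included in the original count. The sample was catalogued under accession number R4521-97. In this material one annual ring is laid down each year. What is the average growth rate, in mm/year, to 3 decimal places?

True annual ring count = 350 − 15 + 4 = 339.
Removing the 17.6 mm offcut leaves 518.5 − 17.6 = 500.9 mm.
500.9 mm over 339 years gives 500.9 / 339 ≈ 1.478 mm/year.

1.478 mm/year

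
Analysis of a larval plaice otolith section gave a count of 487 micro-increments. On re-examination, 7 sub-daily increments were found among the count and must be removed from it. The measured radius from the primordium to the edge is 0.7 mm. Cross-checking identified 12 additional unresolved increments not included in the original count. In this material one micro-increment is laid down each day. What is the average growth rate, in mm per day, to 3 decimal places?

After corrections the count is 487 − 7 + 12 = 492 micro-increments.
0.7 mm over 492 days gives 0.7 / 492 ≈ 0.001 mm per day.

0.001 mm per day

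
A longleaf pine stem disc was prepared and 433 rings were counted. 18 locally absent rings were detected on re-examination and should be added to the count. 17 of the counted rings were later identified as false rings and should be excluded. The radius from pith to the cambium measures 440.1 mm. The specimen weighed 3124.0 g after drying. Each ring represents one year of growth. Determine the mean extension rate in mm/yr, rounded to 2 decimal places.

1.01 mm/yr

Correcting the raw count gives 433 − 17 + 18 = 434 true rings.
Extension rate ≈ 440.1 / 434 = 1.01 mm/yr.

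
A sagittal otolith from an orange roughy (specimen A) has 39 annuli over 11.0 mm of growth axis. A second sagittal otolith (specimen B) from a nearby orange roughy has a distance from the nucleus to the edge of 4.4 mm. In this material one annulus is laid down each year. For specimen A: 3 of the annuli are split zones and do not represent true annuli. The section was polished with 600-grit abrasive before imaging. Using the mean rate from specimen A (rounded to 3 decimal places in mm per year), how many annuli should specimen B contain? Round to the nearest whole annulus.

14 annuli

Specimen A: after corrections the count is 39 − 3 = 36 annuli.
A: 11.0 mm over 36 years gives 11.0 / 36 ≈ 0.306 mm per year.
Specimen B: 4.4 mm / 0.306 mm per year = 14.38 years ≈ 14 annuli.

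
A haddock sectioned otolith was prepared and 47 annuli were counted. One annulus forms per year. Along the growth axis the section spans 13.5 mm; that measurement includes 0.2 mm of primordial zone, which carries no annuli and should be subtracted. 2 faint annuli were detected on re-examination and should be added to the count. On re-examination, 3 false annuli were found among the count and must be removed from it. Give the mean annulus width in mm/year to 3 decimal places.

0.289 mm/year

True annulus count = 47 − 3 + 2 = 46.
Removing the 0.2 mm offcut leaves 13.5 − 0.2 = 13.3 mm.
13.3 mm over 46 years gives 13.3 / 46 ≈ 0.289 mm/year.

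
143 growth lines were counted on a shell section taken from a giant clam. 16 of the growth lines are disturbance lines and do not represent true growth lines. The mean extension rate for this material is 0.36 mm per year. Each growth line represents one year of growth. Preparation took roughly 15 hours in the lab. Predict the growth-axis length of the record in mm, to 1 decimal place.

45.7 mm

After corrections the count is 143 − 16 = 127 growth lines.
127 years at 0.36 mm/year gives 0.36 × 127 = 45.7 mm.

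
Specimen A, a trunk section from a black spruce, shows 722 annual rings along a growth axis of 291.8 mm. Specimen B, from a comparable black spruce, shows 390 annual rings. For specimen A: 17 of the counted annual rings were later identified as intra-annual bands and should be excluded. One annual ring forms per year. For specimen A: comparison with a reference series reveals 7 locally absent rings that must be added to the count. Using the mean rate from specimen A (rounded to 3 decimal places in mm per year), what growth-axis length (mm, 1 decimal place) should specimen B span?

Specimen A: true annual ring count = 722 − 17 + 7 = 712.
A: Mean rate = 291.8 mm / 712 years ≈ 0.410 mm/yr.
B's length ≈ 0.410 × 390 = 159.9 mm.

159.9 mm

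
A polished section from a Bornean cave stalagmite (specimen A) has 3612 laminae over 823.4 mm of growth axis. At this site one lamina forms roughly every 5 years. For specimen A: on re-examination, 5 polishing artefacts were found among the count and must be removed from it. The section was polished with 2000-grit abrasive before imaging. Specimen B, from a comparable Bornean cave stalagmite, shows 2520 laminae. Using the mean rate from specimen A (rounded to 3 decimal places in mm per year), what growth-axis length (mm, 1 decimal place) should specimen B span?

579.6 mm

Specimen A: correcting the raw count gives 3612 − 5 = 3607 true laminae.
Specimen A: multiplying by 5 years per lamina: 3607 × 5 = 18035 years.
A: Extension rate ≈ 823.4 / 18035 = 0.046 mm/yr.
Specimen B: multiplying by 5 years per lamina: 2520 × 5 = 12600 years. B's length ≈ 0.046 × 12600 = 579.6 mm.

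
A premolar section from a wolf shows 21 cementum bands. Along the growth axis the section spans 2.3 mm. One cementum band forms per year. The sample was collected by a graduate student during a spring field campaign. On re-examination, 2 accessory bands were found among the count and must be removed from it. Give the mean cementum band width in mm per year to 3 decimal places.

Correcting the raw count gives 21 − 2 = 19 true cementum bands.
Extension rate ≈ 2.3 / 19 = 0.121 mm per year.

0.121 mm per year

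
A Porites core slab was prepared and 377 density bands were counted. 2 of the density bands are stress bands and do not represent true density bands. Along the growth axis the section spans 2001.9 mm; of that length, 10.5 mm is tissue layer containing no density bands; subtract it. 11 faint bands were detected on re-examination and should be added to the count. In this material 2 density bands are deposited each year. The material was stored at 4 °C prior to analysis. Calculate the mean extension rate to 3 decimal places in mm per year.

10.318 mm per year

True density band count = 377 − 2 + 11 = 386.
386 density bands at 2 per year is 386 / 2 = 193 years.
The growth record spans 2001.9 − 10.5 = 1991.4 mm.
Extension rate ≈ 1991.4 / 193 = 10.318 mm per year.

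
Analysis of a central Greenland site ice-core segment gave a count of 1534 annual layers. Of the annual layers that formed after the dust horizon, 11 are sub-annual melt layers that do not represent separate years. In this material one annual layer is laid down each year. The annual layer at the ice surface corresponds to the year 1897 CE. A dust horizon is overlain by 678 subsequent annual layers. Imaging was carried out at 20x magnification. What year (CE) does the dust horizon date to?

1230 CE

There are 678 annual layers younger than the dust horizon.
Excluding 11 false annual layers: 678 − 11 = 667.
The annual layer at the ice surface is 1897 CE, so the dust horizon dates to 1897 − 667 = 1230 CE.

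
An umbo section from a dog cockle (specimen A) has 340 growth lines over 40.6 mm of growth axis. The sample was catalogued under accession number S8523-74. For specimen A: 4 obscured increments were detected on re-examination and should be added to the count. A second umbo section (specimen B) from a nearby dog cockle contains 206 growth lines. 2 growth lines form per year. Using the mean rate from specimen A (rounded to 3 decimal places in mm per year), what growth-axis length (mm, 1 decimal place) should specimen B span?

Specimen A: true growth line count = 340 + 4 = 344.
Specimen A: 344 growth lines at 2 per year is 344 / 2 = 172 years.
A: Mean rate = 40.6 mm / 172 years ≈ 0.236 mm per year.
Specimen B: 206 growth lines at 2 per year is 206 / 2 = 103 years. For B, 0.236 mm/year × 103 years = 24.3 mm.

24.3 mm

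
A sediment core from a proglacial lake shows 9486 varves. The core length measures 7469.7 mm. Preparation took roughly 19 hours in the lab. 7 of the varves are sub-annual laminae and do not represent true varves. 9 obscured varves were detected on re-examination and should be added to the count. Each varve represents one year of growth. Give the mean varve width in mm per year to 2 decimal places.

Correcting the raw count gives 9486 − 7 + 9 = 9488 true varves.
7469.7 mm over 9488 years gives 7469.7 / 9488 ≈ 0.79 mm per year.

0.79 mm per year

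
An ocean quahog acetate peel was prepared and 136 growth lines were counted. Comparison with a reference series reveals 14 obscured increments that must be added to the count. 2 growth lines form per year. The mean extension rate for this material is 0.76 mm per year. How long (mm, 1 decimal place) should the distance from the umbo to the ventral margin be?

57.0 mm

After corrections the count is 136 + 14 = 150 growth lines.
With 2 growth lines per year, 150 / 2 = 75 years.
Predicted length = 0.76 mm/year × 75 years = 57.0 mm.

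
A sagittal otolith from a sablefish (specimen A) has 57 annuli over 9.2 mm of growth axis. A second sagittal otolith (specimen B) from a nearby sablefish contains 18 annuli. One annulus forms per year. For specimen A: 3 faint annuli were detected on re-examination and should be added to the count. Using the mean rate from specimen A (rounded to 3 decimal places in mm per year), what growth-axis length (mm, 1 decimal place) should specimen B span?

Specimen A: after corrections the count is 57 + 3 = 60 annuli.
A: Mean rate = 9.2 mm / 60 years ≈ 0.153 mm/yr.
Length of B = 0.153 × 18 = 2.8 mm.

2.8 mm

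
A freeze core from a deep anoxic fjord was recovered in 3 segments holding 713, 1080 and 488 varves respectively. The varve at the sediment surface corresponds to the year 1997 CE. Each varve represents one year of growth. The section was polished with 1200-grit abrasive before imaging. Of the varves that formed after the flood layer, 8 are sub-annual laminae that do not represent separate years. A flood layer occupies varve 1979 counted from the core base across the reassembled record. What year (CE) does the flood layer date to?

Total varves = 713 + 1080 + 488 = 2281.
Between varve 1979 and the sediment surface there are 2281 − 1979 = 302 varves.
302 − 8 false = 294 true varves after the flood layer.
Counting back 294 years from 1997 CE places the flood layer in 1997 − 294 = 1703 CE.

1703 CE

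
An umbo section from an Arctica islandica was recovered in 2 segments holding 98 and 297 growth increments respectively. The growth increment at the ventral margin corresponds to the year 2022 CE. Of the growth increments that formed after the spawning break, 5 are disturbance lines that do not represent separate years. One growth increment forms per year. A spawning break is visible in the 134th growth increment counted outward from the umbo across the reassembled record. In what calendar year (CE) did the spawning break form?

Total growth increments = 98 + 297 = 395.
Between growth increment 134 and the ventral margin there are 395 − 134 = 261 growth increments.
261 − 5 false = 256 true growth increments after the spawning break.
The growth increment at the ventral margin is 2022 CE, so the spawning break dates to 2022 − 256 = 1766 CE.

1766 CE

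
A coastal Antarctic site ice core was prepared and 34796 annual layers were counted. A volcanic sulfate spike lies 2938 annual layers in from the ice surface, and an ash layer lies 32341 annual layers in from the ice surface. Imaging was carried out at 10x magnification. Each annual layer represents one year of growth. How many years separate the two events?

32341 − 2938 = 29403 annual layers lie between the two events.
One annual layer per year makes the interval 29403 years.

29403 yr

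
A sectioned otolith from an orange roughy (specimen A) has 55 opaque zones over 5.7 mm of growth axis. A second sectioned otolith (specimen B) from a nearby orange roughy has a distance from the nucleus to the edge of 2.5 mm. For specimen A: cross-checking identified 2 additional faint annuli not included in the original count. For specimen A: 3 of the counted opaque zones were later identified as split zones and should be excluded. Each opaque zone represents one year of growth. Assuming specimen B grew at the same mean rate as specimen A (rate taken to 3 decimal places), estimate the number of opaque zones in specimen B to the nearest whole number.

24 opaque zones

Specimen A: correcting the raw count gives 55 − 3 + 2 = 54 true opaque zones.
A: Extension rate ≈ 5.7 / 54 = 0.106 mm/year.
Specimen B: 2.5 mm / 0.106 mm per year = 23.58 years ≈ 24 opaque zones.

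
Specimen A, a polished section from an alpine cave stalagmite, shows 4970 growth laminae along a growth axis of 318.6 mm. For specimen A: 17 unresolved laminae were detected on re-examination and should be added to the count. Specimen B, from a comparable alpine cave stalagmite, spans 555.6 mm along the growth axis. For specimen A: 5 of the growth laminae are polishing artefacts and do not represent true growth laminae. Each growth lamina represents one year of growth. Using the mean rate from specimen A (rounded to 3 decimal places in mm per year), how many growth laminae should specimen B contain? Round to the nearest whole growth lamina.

8681 growth laminae

Specimen A: true growth lamina count = 4970 − 5 + 17 = 4982.
A: Mean rate = 318.6 mm / 4982 years ≈ 0.064 mm per year.
Specimen B: 555.6 mm / 0.064 mm per year = 8681.25 years ≈ 8681 growth laminae.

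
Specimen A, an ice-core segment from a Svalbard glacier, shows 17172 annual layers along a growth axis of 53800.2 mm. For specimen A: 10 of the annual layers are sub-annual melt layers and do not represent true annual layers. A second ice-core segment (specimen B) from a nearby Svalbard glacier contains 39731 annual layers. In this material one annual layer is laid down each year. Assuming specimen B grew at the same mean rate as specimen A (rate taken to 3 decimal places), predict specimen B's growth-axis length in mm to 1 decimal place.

124556.7 mm

Specimen A: correcting the raw count gives 17172 − 10 = 17162 true annual layers.
A: 53800.2 mm over 17162 years gives 53800.2 / 17162 ≈ 3.135 mm/year.
B's length ≈ 3.135 × 39731 = 124556.7 mm.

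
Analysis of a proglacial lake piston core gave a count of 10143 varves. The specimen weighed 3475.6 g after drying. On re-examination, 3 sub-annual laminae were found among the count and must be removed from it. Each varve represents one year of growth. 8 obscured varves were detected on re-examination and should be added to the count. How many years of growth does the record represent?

10148 years

Adjusted count: 10143 − 3 + 8 = 10148 varves.
One varve per year makes the duration 10148 years.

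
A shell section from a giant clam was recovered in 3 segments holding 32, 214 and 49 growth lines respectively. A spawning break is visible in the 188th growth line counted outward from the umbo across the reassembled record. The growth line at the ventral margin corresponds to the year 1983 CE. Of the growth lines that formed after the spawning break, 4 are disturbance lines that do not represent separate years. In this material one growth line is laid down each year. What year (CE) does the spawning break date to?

1880 CE

Total growth lines = 32 + 214 + 49 = 295.
Between growth line 188 and the ventral margin there are 295 − 188 = 107 growth lines.
107 − 4 false = 103 true growth lines after the spawning break.
1983 − 103 = 1880 CE.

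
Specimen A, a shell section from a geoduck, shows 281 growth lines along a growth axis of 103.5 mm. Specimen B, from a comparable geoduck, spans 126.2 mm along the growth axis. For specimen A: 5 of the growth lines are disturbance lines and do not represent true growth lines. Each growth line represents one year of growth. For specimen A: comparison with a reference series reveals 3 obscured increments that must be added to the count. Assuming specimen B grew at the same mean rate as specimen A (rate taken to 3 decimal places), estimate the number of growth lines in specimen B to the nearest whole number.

340 growth lines

Specimen A: correcting the raw count gives 281 − 5 + 3 = 279 true growth lines.
A: 103.5 mm over 279 years gives 103.5 / 279 ≈ 0.371 mm per year.
B spans 126.2 / 0.371 = 340.16 years ≈ 340 growth lines.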